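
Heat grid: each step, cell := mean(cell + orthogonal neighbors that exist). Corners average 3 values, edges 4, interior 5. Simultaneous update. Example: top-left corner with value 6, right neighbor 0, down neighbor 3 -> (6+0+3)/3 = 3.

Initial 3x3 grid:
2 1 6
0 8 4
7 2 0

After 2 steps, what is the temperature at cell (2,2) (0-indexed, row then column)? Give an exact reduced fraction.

Answer: 43/12

Derivation:
Step 1: cell (2,2) = 2
Step 2: cell (2,2) = 43/12
Full grid after step 2:
  19/6 143/48 149/36
  45/16 81/20 79/24
  23/6 49/16 43/12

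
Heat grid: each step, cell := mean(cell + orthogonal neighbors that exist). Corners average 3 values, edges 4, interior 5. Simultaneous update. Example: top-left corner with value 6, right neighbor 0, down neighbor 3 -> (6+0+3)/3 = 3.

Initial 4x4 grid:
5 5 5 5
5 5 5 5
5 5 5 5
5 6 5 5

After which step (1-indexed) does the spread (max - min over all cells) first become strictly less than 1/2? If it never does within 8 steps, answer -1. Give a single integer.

Step 1: max=16/3, min=5, spread=1/3
  -> spread < 1/2 first at step 1
Step 2: max=631/120, min=5, spread=31/120
Step 3: max=5611/1080, min=5, spread=211/1080
Step 4: max=556843/108000, min=5, spread=16843/108000
Step 5: max=4998643/972000, min=45079/9000, spread=130111/972000
Step 6: max=149442367/29160000, min=2707159/540000, spread=3255781/29160000
Step 7: max=4474353691/874800000, min=2711107/540000, spread=82360351/874800000
Step 8: max=133971316891/26244000000, min=488506441/97200000, spread=2074577821/26244000000

Answer: 1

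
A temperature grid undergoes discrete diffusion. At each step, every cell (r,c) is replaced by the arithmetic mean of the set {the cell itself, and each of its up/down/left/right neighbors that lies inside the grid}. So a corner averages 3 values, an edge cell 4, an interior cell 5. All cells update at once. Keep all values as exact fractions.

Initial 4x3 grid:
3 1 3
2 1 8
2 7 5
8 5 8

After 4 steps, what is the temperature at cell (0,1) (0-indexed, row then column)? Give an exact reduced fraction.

Answer: 237127/72000

Derivation:
Step 1: cell (0,1) = 2
Step 2: cell (0,1) = 59/20
Step 3: cell (0,1) = 3473/1200
Step 4: cell (0,1) = 237127/72000
Full grid after step 4:
  6929/2400 237127/72000 77611/21600
  84799/24000 112013/30000 310897/72000
  310037/72000 12149/2500 363037/72000
  109901/21600 63757/12000 123151/21600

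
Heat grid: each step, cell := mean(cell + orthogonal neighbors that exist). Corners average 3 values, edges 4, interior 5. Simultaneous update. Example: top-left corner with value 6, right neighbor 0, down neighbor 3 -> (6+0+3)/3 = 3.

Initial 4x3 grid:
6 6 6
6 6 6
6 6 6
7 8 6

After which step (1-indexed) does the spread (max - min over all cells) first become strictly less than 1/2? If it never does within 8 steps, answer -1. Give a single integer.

Answer: 4

Derivation:
Step 1: max=7, min=6, spread=1
Step 2: max=1609/240, min=6, spread=169/240
Step 3: max=1187/180, min=6, spread=107/180
Step 4: max=31169/4800, min=9047/1500, spread=11093/24000
  -> spread < 1/2 first at step 4
Step 5: max=16711129/2592000, min=654241/108000, spread=201869/518400
Step 6: max=995659471/155520000, min=131497573/21600000, spread=244384727/777600000
Step 7: max=19822595863/3110400000, min=1188079243/194400000, spread=3614791/13824000
Step 8: max=3553877368751/559872000000, min=158963873921/25920000000, spread=601288460287/2799360000000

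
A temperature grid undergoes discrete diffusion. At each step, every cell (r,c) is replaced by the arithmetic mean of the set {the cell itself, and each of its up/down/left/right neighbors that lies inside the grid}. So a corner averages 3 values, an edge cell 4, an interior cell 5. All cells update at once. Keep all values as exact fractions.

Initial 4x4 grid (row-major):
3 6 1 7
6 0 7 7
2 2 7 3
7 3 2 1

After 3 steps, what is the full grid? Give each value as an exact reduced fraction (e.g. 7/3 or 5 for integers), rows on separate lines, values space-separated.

Answer: 2809/720 9163/2400 11251/2400 3523/720
2137/600 8087/2000 8493/2000 5813/1200
2281/600 1423/400 7937/2000 1623/400
2581/720 8599/2400 2741/800 853/240

Derivation:
After step 1:
  5 5/2 21/4 5
  11/4 21/5 22/5 6
  17/4 14/5 21/5 9/2
  4 7/2 13/4 2
After step 2:
  41/12 339/80 343/80 65/12
  81/20 333/100 481/100 199/40
  69/20 379/100 383/100 167/40
  47/12 271/80 259/80 13/4
After step 3:
  2809/720 9163/2400 11251/2400 3523/720
  2137/600 8087/2000 8493/2000 5813/1200
  2281/600 1423/400 7937/2000 1623/400
  2581/720 8599/2400 2741/800 853/240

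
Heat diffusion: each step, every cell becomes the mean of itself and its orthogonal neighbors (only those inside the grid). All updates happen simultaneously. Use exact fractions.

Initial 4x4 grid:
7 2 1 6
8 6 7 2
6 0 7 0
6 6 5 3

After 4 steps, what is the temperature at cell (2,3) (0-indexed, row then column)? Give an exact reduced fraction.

Step 1: cell (2,3) = 3
Step 2: cell (2,3) = 793/240
Step 3: cell (2,3) = 26749/7200
Step 4: cell (2,3) = 814183/216000
Full grid after step 4:
  331057/64800 63151/13500 2083/500 16411/4320
  1109371/216000 864643/180000 49697/12000 91519/24000
  5003/960 283507/60000 762181/180000 814183/216000
  109313/21600 3837/800 449819/108000 251239/64800

Answer: 814183/216000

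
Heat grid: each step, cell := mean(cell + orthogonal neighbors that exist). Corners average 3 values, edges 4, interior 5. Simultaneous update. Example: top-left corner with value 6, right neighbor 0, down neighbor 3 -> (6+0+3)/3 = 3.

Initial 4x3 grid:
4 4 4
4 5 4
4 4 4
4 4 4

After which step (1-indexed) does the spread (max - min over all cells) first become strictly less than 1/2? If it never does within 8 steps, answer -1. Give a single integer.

Step 1: max=17/4, min=4, spread=1/4
  -> spread < 1/2 first at step 1
Step 2: max=423/100, min=4, spread=23/100
Step 3: max=20011/4800, min=1613/400, spread=131/960
Step 4: max=179351/43200, min=29191/7200, spread=841/8640
Step 5: max=71662051/17280000, min=5853373/1440000, spread=56863/691200
Step 6: max=643614341/155520000, min=52829543/12960000, spread=386393/6220800
Step 7: max=257225723131/62208000000, min=21156358813/5184000000, spread=26795339/497664000
Step 8: max=15413735714129/3732480000000, min=1271246149667/311040000000, spread=254051069/5971968000

Answer: 1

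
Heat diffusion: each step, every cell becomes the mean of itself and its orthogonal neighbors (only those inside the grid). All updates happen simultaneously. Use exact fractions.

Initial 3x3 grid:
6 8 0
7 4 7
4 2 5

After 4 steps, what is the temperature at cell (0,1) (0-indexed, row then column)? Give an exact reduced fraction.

Answer: 740689/144000

Derivation:
Step 1: cell (0,1) = 9/2
Step 2: cell (0,1) = 221/40
Step 3: cell (0,1) = 12137/2400
Step 4: cell (0,1) = 740689/144000
Full grid after step 4:
  25051/4800 740689/144000 104567/21600
  4423259/864000 289093/60000 1025971/216000
  77519/16200 1356503/288000 582377/129600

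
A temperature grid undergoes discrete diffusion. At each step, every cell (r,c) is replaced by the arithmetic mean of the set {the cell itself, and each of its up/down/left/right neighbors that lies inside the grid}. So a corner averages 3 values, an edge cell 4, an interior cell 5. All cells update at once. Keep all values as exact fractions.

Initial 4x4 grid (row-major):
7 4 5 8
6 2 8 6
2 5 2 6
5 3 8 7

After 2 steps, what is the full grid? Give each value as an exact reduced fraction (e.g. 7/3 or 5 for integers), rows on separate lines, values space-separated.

After step 1:
  17/3 9/2 25/4 19/3
  17/4 5 23/5 7
  9/2 14/5 29/5 21/4
  10/3 21/4 5 7
After step 2:
  173/36 257/48 1301/240 235/36
  233/48 423/100 573/100 1391/240
  893/240 467/100 469/100 501/80
  157/36 983/240 461/80 23/4

Answer: 173/36 257/48 1301/240 235/36
233/48 423/100 573/100 1391/240
893/240 467/100 469/100 501/80
157/36 983/240 461/80 23/4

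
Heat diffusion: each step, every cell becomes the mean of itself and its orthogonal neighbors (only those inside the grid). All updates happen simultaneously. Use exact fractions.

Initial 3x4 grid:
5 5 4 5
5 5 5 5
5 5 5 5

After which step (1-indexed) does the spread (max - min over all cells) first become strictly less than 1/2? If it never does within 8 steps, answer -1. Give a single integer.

Answer: 1

Derivation:
Step 1: max=5, min=14/3, spread=1/3
  -> spread < 1/2 first at step 1
Step 2: max=5, min=569/120, spread=31/120
Step 3: max=5, min=5189/1080, spread=211/1080
Step 4: max=8953/1800, min=523103/108000, spread=14077/108000
Step 5: max=536317/108000, min=4719593/972000, spread=5363/48600
Step 6: max=297131/60000, min=142059191/29160000, spread=93859/1166400
Step 7: max=480663533/97200000, min=8537725519/1749600000, spread=4568723/69984000
Step 8: max=14398381111/2916000000, min=513099564371/104976000000, spread=8387449/167961600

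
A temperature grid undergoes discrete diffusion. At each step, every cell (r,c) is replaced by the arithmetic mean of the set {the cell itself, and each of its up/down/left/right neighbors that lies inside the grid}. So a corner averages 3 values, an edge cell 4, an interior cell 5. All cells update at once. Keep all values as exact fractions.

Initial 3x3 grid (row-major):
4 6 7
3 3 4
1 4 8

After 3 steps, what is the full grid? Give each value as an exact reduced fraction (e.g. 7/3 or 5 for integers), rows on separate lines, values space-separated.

After step 1:
  13/3 5 17/3
  11/4 4 11/2
  8/3 4 16/3
After step 2:
  145/36 19/4 97/18
  55/16 17/4 41/8
  113/36 4 89/18
After step 3:
  1759/432 221/48 1099/216
  713/192 69/16 473/96
  1523/432 49/12 1013/216

Answer: 1759/432 221/48 1099/216
713/192 69/16 473/96
1523/432 49/12 1013/216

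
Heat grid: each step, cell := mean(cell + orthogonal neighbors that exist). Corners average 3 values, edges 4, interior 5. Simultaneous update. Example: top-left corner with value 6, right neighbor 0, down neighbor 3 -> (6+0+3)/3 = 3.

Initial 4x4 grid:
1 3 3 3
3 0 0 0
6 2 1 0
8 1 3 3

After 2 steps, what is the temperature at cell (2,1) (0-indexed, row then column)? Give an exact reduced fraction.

Step 1: cell (2,1) = 2
Step 2: cell (2,1) = 261/100
Full grid after step 2:
  79/36 119/60 17/10 5/3
  671/240 173/100 33/25 91/80
  57/16 261/100 7/5 99/80
  53/12 25/8 87/40 5/3

Answer: 261/100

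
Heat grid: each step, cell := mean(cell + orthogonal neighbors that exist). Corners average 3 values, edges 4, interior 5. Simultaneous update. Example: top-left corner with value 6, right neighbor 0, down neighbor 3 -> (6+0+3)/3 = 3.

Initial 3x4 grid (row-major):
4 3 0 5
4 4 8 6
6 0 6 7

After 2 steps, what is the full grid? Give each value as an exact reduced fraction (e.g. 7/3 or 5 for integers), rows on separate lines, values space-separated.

After step 1:
  11/3 11/4 4 11/3
  9/2 19/5 24/5 13/2
  10/3 4 21/4 19/3
After step 2:
  131/36 853/240 913/240 85/18
  153/40 397/100 487/100 213/40
  71/18 983/240 1223/240 217/36

Answer: 131/36 853/240 913/240 85/18
153/40 397/100 487/100 213/40
71/18 983/240 1223/240 217/36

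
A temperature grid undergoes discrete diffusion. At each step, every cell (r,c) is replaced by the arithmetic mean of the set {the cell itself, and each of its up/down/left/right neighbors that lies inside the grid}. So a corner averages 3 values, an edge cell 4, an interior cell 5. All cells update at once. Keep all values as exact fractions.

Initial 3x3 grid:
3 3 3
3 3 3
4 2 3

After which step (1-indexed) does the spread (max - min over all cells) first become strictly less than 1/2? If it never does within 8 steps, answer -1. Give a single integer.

Answer: 2

Derivation:
Step 1: max=13/4, min=8/3, spread=7/12
Step 2: max=37/12, min=43/15, spread=13/60
  -> spread < 1/2 first at step 2
Step 3: max=14627/4800, min=388/135, spread=7483/43200
Step 4: max=130657/43200, min=315779/108000, spread=21727/216000
Step 5: max=17282681/5760000, min=2848289/972000, spread=10906147/155520000
Step 6: max=465854713/155520000, min=343719941/116640000, spread=36295/746496
Step 7: max=27861362411/9331200000, min=5164284163/1749600000, spread=305773/8957952
Step 8: max=1669554305617/559872000000, min=1242103420619/419904000000, spread=2575951/107495424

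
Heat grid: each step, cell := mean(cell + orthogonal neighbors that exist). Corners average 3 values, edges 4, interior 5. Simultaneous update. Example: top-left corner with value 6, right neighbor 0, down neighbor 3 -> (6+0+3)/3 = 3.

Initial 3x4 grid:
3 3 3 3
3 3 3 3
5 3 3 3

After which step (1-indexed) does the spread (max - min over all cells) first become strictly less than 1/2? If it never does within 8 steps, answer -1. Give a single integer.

Answer: 3

Derivation:
Step 1: max=11/3, min=3, spread=2/3
Step 2: max=32/9, min=3, spread=5/9
Step 3: max=365/108, min=3, spread=41/108
  -> spread < 1/2 first at step 3
Step 4: max=43097/12960, min=3, spread=4217/12960
Step 5: max=2541949/777600, min=10879/3600, spread=38417/155520
Step 6: max=151168211/46656000, min=218597/72000, spread=1903471/9331200
Step 7: max=8999069089/2799360000, min=6595759/2160000, spread=18038617/111974400
Step 8: max=537152982851/167961600000, min=596126759/194400000, spread=883978523/6718464000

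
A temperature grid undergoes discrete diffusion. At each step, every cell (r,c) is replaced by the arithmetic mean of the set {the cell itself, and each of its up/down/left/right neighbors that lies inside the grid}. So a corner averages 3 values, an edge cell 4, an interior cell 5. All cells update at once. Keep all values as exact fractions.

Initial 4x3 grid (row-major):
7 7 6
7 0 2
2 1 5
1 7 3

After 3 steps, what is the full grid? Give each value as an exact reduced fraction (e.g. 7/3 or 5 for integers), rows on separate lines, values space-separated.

Answer: 3533/720 929/200 787/180
9973/2400 7879/2000 2287/600
24419/7200 20477/6000 4099/1200
1423/432 11857/3600 32/9

Derivation:
After step 1:
  7 5 5
  4 17/5 13/4
  11/4 3 11/4
  10/3 3 5
After step 2:
  16/3 51/10 53/12
  343/80 373/100 18/5
  157/48 149/50 7/2
  109/36 43/12 43/12
After step 3:
  3533/720 929/200 787/180
  9973/2400 7879/2000 2287/600
  24419/7200 20477/6000 4099/1200
  1423/432 11857/3600 32/9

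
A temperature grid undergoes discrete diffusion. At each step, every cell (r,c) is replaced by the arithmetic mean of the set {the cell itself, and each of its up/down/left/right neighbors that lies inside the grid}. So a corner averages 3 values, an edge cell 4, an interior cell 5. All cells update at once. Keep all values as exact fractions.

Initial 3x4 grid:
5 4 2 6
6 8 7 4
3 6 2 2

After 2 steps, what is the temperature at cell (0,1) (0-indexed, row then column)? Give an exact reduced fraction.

Step 1: cell (0,1) = 19/4
Step 2: cell (0,1) = 207/40
Full grid after step 2:
  61/12 207/40 181/40 9/2
  217/40 129/25 491/100 961/240
  61/12 101/20 61/15 35/9

Answer: 207/40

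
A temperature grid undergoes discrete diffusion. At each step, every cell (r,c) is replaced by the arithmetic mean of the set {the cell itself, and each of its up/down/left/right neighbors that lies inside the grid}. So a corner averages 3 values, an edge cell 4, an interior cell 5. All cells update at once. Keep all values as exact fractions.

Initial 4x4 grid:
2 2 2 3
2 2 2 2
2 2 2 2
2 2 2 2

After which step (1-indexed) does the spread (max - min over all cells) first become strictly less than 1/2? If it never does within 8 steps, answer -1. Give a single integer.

Step 1: max=7/3, min=2, spread=1/3
  -> spread < 1/2 first at step 1
Step 2: max=41/18, min=2, spread=5/18
Step 3: max=473/216, min=2, spread=41/216
Step 4: max=14003/6480, min=2, spread=1043/6480
Step 5: max=414353/194400, min=2, spread=25553/194400
Step 6: max=12335459/5832000, min=36079/18000, spread=645863/5832000
Step 7: max=367561691/174960000, min=240971/120000, spread=16225973/174960000
Step 8: max=10975077983/5248800000, min=108701/54000, spread=409340783/5248800000

Answer: 1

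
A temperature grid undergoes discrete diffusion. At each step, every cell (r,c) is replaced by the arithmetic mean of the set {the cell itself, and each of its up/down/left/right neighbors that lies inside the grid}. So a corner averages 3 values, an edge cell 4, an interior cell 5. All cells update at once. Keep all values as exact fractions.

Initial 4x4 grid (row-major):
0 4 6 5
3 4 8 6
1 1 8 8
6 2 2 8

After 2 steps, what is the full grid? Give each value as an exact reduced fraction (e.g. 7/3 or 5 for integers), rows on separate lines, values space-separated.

Answer: 47/18 187/48 1279/240 109/18
133/48 191/50 283/50 1579/240
219/80 181/50 11/2 513/80
17/6 279/80 383/80 37/6

Derivation:
After step 1:
  7/3 7/2 23/4 17/3
  2 4 32/5 27/4
  11/4 16/5 27/5 15/2
  3 11/4 5 6
After step 2:
  47/18 187/48 1279/240 109/18
  133/48 191/50 283/50 1579/240
  219/80 181/50 11/2 513/80
  17/6 279/80 383/80 37/6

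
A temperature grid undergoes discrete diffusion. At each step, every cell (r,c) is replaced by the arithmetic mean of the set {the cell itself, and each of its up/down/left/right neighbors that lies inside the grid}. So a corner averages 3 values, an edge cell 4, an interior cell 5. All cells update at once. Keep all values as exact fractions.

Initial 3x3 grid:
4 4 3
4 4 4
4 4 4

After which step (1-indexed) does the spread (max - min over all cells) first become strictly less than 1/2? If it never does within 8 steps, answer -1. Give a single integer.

Answer: 1

Derivation:
Step 1: max=4, min=11/3, spread=1/3
  -> spread < 1/2 first at step 1
Step 2: max=4, min=67/18, spread=5/18
Step 3: max=4, min=823/216, spread=41/216
Step 4: max=1429/360, min=49709/12960, spread=347/2592
Step 5: max=14243/3600, min=3003463/777600, spread=2921/31104
Step 6: max=1702517/432000, min=180795461/46656000, spread=24611/373248
Step 7: max=38223259/9720000, min=10878717967/2799360000, spread=207329/4478976
Step 8: max=2034798401/518400000, min=653816447549/167961600000, spread=1746635/53747712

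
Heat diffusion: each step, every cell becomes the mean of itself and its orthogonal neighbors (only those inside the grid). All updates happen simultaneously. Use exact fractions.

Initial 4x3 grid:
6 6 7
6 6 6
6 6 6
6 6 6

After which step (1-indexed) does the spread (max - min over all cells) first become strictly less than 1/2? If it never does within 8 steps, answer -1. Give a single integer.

Step 1: max=19/3, min=6, spread=1/3
  -> spread < 1/2 first at step 1
Step 2: max=113/18, min=6, spread=5/18
Step 3: max=1337/216, min=6, spread=41/216
Step 4: max=159737/25920, min=6, spread=4217/25920
Step 5: max=9540349/1555200, min=43279/7200, spread=38417/311040
Step 6: max=571072211/93312000, min=866597/144000, spread=1903471/18662400
Step 7: max=34193309089/5598720000, min=26035759/4320000, spread=18038617/223948800
Step 8: max=2048807382851/335923200000, min=2345726759/388800000, spread=883978523/13436928000

Answer: 1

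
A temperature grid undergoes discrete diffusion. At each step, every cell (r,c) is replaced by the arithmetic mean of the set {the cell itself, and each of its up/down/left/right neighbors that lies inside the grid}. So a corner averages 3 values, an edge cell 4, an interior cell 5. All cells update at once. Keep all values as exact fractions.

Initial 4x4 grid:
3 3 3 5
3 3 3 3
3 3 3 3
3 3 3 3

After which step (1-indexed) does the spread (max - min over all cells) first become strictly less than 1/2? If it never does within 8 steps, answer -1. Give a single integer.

Answer: 3

Derivation:
Step 1: max=11/3, min=3, spread=2/3
Step 2: max=32/9, min=3, spread=5/9
Step 3: max=365/108, min=3, spread=41/108
  -> spread < 1/2 first at step 3
Step 4: max=10763/3240, min=3, spread=1043/3240
Step 5: max=317153/97200, min=3, spread=25553/97200
Step 6: max=9419459/2916000, min=27079/9000, spread=645863/2916000
Step 7: max=280081691/87480000, min=180971/60000, spread=16225973/87480000
Step 8: max=8350677983/2624400000, min=81701/27000, spread=409340783/2624400000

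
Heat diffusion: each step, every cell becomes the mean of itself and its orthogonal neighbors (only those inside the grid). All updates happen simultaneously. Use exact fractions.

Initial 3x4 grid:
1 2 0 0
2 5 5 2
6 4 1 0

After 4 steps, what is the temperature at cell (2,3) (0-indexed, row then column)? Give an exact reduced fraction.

Answer: 90103/43200

Derivation:
Step 1: cell (2,3) = 1
Step 2: cell (2,3) = 7/4
Step 3: cell (2,3) = 1387/720
Step 4: cell (2,3) = 90103/43200
Full grid after step 4:
  87851/32400 532729/216000 440929/216000 228059/129600
  1315103/432000 125653/45000 826049/360000 1624081/864000
  71359/21600 4591/1500 45067/18000 90103/43200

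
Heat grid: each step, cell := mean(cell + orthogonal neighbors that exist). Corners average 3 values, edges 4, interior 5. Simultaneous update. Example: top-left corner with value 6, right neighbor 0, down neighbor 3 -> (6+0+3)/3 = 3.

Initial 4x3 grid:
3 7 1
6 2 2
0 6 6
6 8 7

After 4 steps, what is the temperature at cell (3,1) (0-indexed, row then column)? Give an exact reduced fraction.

Step 1: cell (3,1) = 27/4
Step 2: cell (3,1) = 1369/240
Step 3: cell (3,1) = 16159/2880
Step 4: cell (3,1) = 904013/172800
Full grid after step 4:
  100529/25920 676619/172800 97259/25920
  182521/43200 292459/72000 91223/21600
  197717/43200 349069/72000 34607/7200
  132499/25920 904013/172800 46963/8640

Answer: 904013/172800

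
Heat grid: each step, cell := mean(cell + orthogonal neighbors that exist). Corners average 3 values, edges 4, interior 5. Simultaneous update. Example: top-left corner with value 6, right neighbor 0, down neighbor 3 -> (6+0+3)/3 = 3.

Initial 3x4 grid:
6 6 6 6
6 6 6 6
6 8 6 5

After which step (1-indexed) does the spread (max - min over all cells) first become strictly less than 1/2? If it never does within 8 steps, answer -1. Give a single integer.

Answer: 3

Derivation:
Step 1: max=20/3, min=17/3, spread=1
Step 2: max=1549/240, min=281/48, spread=3/5
Step 3: max=13759/2160, min=853/144, spread=241/540
  -> spread < 1/2 first at step 3
Step 4: max=407389/64800, min=85837/14400, spread=8449/25920
Step 5: max=12160423/1944000, min=15499369/2592000, spread=428717/1555200
Step 6: max=362740201/58320000, min=934059211/155520000, spread=3989759/18662400
Step 7: max=10845560317/1749600000, min=2081552587/345600000, spread=196928221/1119744000
Step 8: max=162188458457/26244000000, min=3381422015291/559872000000, spread=1886362363/13436928000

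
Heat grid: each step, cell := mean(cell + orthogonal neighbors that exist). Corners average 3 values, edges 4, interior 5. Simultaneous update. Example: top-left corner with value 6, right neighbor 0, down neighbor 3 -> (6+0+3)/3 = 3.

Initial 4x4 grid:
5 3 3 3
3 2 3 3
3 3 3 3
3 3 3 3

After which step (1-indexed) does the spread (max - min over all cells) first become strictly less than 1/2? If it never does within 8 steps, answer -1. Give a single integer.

Step 1: max=11/3, min=14/5, spread=13/15
Step 2: max=61/18, min=73/25, spread=211/450
  -> spread < 1/2 first at step 2
Step 3: max=3509/1080, min=369/125, spread=8021/27000
Step 4: max=102917/32400, min=74/25, spread=7013/32400
Step 5: max=3046523/972000, min=71279/24000, spread=319447/1944000
Step 6: max=90551609/29160000, min=320899/108000, spread=3908879/29160000
Step 7: max=2699673869/874800000, min=1204421/405000, spread=98124509/874800000
Step 8: max=80607392717/26244000000, min=1446929657/486000000, spread=2473191239/26244000000

Answer: 2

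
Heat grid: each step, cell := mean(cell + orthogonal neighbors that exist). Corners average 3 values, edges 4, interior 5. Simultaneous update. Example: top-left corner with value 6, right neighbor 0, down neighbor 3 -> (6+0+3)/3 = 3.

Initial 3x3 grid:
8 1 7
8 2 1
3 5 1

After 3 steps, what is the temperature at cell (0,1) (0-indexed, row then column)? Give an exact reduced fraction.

Answer: 29569/7200

Derivation:
Step 1: cell (0,1) = 9/2
Step 2: cell (0,1) = 497/120
Step 3: cell (0,1) = 29569/7200
Full grid after step 3:
  10219/2160 29569/7200 2503/720
  21871/4800 22931/6000 45463/14400
  1153/270 51263/14400 3217/1080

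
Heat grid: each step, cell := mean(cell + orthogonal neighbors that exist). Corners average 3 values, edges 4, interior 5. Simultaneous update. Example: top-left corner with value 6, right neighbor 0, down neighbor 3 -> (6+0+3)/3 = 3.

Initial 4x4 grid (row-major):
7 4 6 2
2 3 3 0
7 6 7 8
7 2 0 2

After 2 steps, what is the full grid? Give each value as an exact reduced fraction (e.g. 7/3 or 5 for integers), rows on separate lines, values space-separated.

After step 1:
  13/3 5 15/4 8/3
  19/4 18/5 19/5 13/4
  11/2 5 24/5 17/4
  16/3 15/4 11/4 10/3
After step 2:
  169/36 1001/240 913/240 29/9
  1091/240 443/100 96/25 419/120
  247/48 453/100 103/25 469/120
  175/36 101/24 439/120 31/9

Answer: 169/36 1001/240 913/240 29/9
1091/240 443/100 96/25 419/120
247/48 453/100 103/25 469/120
175/36 101/24 439/120 31/9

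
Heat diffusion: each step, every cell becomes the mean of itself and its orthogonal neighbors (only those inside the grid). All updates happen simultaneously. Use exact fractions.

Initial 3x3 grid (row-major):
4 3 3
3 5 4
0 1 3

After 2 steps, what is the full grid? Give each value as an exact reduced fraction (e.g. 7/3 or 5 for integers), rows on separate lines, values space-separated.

Answer: 121/36 817/240 65/18
163/60 319/100 259/80
79/36 189/80 26/9

Derivation:
After step 1:
  10/3 15/4 10/3
  3 16/5 15/4
  4/3 9/4 8/3
After step 2:
  121/36 817/240 65/18
  163/60 319/100 259/80
  79/36 189/80 26/9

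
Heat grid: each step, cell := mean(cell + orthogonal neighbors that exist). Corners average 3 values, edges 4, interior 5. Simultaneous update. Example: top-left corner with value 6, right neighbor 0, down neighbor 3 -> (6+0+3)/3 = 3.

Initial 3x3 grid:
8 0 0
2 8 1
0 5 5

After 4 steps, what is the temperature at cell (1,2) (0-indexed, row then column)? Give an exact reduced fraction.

Step 1: cell (1,2) = 7/2
Step 2: cell (1,2) = 107/40
Step 3: cell (1,2) = 2623/800
Step 4: cell (1,2) = 449843/144000
Full grid after step 4:
  224387/64800 676327/216000 199787/64800
  1492529/432000 623173/180000 449843/144000
  7441/2025 497593/144000 27989/8100

Answer: 449843/144000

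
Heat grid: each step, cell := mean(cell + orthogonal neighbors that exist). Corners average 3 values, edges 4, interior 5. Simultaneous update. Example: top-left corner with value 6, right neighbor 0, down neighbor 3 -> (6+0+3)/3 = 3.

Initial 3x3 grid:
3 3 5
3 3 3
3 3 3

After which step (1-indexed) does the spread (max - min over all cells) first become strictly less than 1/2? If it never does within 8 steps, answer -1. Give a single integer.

Step 1: max=11/3, min=3, spread=2/3
Step 2: max=32/9, min=3, spread=5/9
Step 3: max=365/108, min=3, spread=41/108
  -> spread < 1/2 first at step 3
Step 4: max=21571/6480, min=551/180, spread=347/1296
Step 5: max=1273337/388800, min=5557/1800, spread=2921/15552
Step 6: max=75812539/23328000, min=673483/216000, spread=24611/186624
Step 7: max=4517762033/1399680000, min=15236741/4860000, spread=207329/2239488
Step 8: max=269972352451/83980800000, min=816401599/259200000, spread=1746635/26873856

Answer: 3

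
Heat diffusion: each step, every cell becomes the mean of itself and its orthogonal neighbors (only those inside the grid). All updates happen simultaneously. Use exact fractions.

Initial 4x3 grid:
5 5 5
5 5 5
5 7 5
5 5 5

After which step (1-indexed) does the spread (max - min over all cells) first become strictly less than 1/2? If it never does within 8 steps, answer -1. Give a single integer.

Answer: 2

Derivation:
Step 1: max=11/2, min=5, spread=1/2
Step 2: max=273/50, min=5, spread=23/50
  -> spread < 1/2 first at step 2
Step 3: max=12811/2400, min=1013/200, spread=131/480
Step 4: max=114551/21600, min=18391/3600, spread=841/4320
Step 5: max=45742051/8640000, min=3693373/720000, spread=56863/345600
Step 6: max=410334341/77760000, min=33389543/6480000, spread=386393/3110400
Step 7: max=163913723131/31104000000, min=13380358813/2592000000, spread=26795339/248832000
Step 8: max=9815015714129/1866240000000, min=804686149667/155520000000, spread=254051069/2985984000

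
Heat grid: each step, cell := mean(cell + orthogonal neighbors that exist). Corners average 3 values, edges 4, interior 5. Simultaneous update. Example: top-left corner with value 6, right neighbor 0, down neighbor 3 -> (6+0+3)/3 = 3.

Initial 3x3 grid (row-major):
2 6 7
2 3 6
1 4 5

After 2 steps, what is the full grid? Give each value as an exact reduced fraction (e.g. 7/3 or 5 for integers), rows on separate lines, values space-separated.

After step 1:
  10/3 9/2 19/3
  2 21/5 21/4
  7/3 13/4 5
After step 2:
  59/18 551/120 193/36
  89/30 96/25 1247/240
  91/36 887/240 9/2

Answer: 59/18 551/120 193/36
89/30 96/25 1247/240
91/36 887/240 9/2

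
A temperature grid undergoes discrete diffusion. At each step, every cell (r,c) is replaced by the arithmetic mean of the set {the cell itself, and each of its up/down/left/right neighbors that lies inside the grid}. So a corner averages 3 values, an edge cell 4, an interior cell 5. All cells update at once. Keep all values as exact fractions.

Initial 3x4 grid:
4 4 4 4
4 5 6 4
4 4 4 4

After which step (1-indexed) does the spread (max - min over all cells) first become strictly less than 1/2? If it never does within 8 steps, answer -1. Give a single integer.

Answer: 2

Derivation:
Step 1: max=23/5, min=4, spread=3/5
Step 2: max=227/50, min=25/6, spread=28/75
  -> spread < 1/2 first at step 2
Step 3: max=10529/2400, min=20323/4800, spread=49/320
Step 4: max=262609/60000, min=184043/43200, spread=125887/1080000
Step 5: max=37662289/8640000, min=73903003/17280000, spread=56863/691200
Step 6: max=338511599/77760000, min=667363373/155520000, spread=386393/6220800
Step 7: max=135331876009/31104000000, min=267314334643/62208000000, spread=26795339/497664000
Step 8: max=8111292612131/1866240000000, min=16063803306137/3732480000000, spread=254051069/5971968000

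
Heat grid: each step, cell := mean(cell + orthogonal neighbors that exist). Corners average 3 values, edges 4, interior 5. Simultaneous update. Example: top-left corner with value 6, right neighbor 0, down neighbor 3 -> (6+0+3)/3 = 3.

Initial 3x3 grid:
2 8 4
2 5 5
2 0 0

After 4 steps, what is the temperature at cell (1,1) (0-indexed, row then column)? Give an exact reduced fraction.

Answer: 237103/72000

Derivation:
Step 1: cell (1,1) = 4
Step 2: cell (1,1) = 67/20
Step 3: cell (1,1) = 4049/1200
Step 4: cell (1,1) = 237103/72000
Full grid after step 4:
  15787/4320 674669/172800 103027/25920
  544969/172800 237103/72000 300797/86400
  33991/12960 157523/57600 75007/25920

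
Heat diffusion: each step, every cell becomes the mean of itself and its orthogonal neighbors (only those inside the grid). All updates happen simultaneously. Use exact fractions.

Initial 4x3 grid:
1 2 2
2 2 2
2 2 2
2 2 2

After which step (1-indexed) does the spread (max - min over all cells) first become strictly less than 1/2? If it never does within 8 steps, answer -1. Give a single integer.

Answer: 1

Derivation:
Step 1: max=2, min=5/3, spread=1/3
  -> spread < 1/2 first at step 1
Step 2: max=2, min=31/18, spread=5/18
Step 3: max=2, min=391/216, spread=41/216
Step 4: max=2, min=47623/25920, spread=4217/25920
Step 5: max=14321/7200, min=2901251/1555200, spread=38417/311040
Step 6: max=285403/144000, min=175423789/93312000, spread=1903471/18662400
Step 7: max=8524241/4320000, min=10596450911/5598720000, spread=18038617/223948800
Step 8: max=764673241/388800000, min=638578217149/335923200000, spread=883978523/13436928000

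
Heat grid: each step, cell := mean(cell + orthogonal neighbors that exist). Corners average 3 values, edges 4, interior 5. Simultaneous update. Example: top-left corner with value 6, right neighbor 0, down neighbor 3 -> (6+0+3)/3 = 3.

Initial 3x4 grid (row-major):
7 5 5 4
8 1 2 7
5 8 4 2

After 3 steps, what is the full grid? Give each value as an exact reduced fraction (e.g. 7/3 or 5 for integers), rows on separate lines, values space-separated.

After step 1:
  20/3 9/2 4 16/3
  21/4 24/5 19/5 15/4
  7 9/2 4 13/3
After step 2:
  197/36 599/120 529/120 157/36
  1423/240 457/100 407/100 1033/240
  67/12 203/40 499/120 145/36
After step 3:
  11803/2160 8749/1800 1003/225 9413/2160
  77597/14400 29563/6000 25813/6000 60347/14400
  1327/240 727/150 7799/1800 8993/2160

Answer: 11803/2160 8749/1800 1003/225 9413/2160
77597/14400 29563/6000 25813/6000 60347/14400
1327/240 727/150 7799/1800 8993/2160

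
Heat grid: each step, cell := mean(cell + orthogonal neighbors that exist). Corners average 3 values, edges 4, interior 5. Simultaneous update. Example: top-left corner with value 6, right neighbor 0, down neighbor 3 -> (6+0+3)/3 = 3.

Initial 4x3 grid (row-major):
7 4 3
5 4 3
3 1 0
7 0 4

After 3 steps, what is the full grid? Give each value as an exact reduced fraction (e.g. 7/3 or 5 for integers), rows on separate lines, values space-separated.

Answer: 9629/2160 5687/1440 1871/540
5761/1440 4193/1200 2063/720
5053/1440 3299/1200 431/180
6611/2160 1921/720 2263/1080

Derivation:
After step 1:
  16/3 9/2 10/3
  19/4 17/5 5/2
  4 8/5 2
  10/3 3 4/3
After step 2:
  175/36 497/120 31/9
  1049/240 67/20 337/120
  821/240 14/5 223/120
  31/9 139/60 19/9
After step 3:
  9629/2160 5687/1440 1871/540
  5761/1440 4193/1200 2063/720
  5053/1440 3299/1200 431/180
  6611/2160 1921/720 2263/1080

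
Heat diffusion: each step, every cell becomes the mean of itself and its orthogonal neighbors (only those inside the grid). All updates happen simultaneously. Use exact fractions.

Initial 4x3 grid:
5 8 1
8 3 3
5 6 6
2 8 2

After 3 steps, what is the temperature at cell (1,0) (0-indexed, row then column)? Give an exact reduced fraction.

Answer: 1067/200

Derivation:
Step 1: cell (1,0) = 21/4
Step 2: cell (1,0) = 231/40
Step 3: cell (1,0) = 1067/200
Full grid after step 3:
  1319/240 23203/4800 3197/720
  1067/200 10037/2000 1313/300
  3151/600 14893/3000 4189/900
  51/10 35567/7200 1297/270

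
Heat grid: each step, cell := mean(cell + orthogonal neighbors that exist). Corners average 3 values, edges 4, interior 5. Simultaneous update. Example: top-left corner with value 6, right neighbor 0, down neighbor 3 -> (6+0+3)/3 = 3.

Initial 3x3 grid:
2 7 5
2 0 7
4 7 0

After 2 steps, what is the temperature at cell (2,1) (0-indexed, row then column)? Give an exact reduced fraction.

Step 1: cell (2,1) = 11/4
Step 2: cell (2,1) = 327/80
Full grid after step 2:
  55/18 181/40 77/18
  73/20 317/100 93/20
  109/36 327/80 125/36

Answer: 327/80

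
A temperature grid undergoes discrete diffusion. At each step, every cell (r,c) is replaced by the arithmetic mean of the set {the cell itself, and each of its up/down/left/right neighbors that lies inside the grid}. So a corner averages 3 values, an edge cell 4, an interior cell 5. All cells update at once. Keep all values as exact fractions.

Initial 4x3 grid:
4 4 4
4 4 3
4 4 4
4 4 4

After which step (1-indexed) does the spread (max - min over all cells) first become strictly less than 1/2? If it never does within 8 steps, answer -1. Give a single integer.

Answer: 1

Derivation:
Step 1: max=4, min=11/3, spread=1/3
  -> spread < 1/2 first at step 1
Step 2: max=4, min=449/120, spread=31/120
Step 3: max=4, min=4109/1080, spread=211/1080
Step 4: max=7153/1800, min=415103/108000, spread=14077/108000
Step 5: max=428317/108000, min=3747593/972000, spread=5363/48600
Step 6: max=237131/60000, min=112899191/29160000, spread=93859/1166400
Step 7: max=383463533/97200000, min=6788125519/1749600000, spread=4568723/69984000
Step 8: max=11482381111/2916000000, min=408123564371/104976000000, spread=8387449/167961600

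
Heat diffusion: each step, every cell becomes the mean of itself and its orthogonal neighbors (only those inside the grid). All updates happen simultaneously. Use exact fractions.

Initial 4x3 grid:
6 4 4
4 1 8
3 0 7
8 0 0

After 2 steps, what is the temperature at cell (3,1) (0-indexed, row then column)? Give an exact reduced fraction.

Step 1: cell (3,1) = 2
Step 2: cell (3,1) = 51/20
Full grid after step 2:
  143/36 343/80 169/36
  919/240 357/100 1049/240
  787/240 151/50 797/240
  113/36 51/20 97/36

Answer: 51/20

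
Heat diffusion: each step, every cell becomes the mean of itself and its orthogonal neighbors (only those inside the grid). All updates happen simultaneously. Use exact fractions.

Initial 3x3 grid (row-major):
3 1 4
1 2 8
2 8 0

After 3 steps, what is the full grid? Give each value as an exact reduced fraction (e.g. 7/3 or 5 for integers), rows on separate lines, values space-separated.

Answer: 577/216 93/32 391/108
97/36 69/20 1057/288
175/54 83/24 881/216

Derivation:
After step 1:
  5/3 5/2 13/3
  2 4 7/2
  11/3 3 16/3
After step 2:
  37/18 25/8 31/9
  17/6 3 103/24
  26/9 4 71/18
After step 3:
  577/216 93/32 391/108
  97/36 69/20 1057/288
  175/54 83/24 881/216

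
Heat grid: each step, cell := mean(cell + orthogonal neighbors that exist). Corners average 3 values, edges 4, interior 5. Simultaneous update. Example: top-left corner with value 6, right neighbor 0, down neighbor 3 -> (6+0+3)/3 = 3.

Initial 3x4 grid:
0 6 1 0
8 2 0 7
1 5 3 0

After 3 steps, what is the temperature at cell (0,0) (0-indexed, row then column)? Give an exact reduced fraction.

Answer: 7567/2160

Derivation:
Step 1: cell (0,0) = 14/3
Step 2: cell (0,0) = 29/9
Step 3: cell (0,0) = 7567/2160
Full grid after step 3:
  7567/2160 10499/3600 2261/900 5011/2160
  48931/14400 9637/3000 2589/1000 11357/4800
  3911/1080 22273/7200 19613/7200 2743/1080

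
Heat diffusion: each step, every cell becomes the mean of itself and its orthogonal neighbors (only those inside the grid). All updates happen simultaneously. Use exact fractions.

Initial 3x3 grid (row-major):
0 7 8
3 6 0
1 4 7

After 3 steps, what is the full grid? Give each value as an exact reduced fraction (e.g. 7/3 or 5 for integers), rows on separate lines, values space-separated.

After step 1:
  10/3 21/4 5
  5/2 4 21/4
  8/3 9/2 11/3
After step 2:
  133/36 211/48 31/6
  25/8 43/10 215/48
  29/9 89/24 161/36
After step 3:
  1615/432 12641/2880 337/72
  1721/480 2401/600 13261/2880
  181/54 5653/1440 1823/432

Answer: 1615/432 12641/2880 337/72
1721/480 2401/600 13261/2880
181/54 5653/1440 1823/432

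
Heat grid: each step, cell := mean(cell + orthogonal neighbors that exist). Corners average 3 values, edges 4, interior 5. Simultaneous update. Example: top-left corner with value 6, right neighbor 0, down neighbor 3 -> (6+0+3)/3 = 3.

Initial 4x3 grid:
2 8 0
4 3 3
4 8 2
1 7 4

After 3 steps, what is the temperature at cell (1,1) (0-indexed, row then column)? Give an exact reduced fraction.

Step 1: cell (1,1) = 26/5
Step 2: cell (1,1) = 37/10
Step 3: cell (1,1) = 1243/300
Full grid after step 3:
  8827/2160 2101/576 3941/1080
  2851/720 1243/300 5147/1440
  263/60 1001/240 6067/1440
  521/120 409/90 9293/2160

Answer: 1243/300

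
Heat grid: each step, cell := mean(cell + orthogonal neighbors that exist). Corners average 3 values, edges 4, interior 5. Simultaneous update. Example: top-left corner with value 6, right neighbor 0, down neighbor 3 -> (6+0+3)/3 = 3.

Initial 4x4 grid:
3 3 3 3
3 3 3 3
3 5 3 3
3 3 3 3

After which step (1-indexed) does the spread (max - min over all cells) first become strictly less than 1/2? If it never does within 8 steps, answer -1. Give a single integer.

Answer: 2

Derivation:
Step 1: max=7/2, min=3, spread=1/2
Step 2: max=86/25, min=3, spread=11/25
  -> spread < 1/2 first at step 2
Step 3: max=3967/1200, min=3, spread=367/1200
Step 4: max=17771/5400, min=913/300, spread=1337/5400
Step 5: max=527669/162000, min=27469/9000, spread=33227/162000
Step 6: max=15794327/4860000, min=166049/54000, spread=849917/4860000
Step 7: max=471114347/145800000, min=2498533/810000, spread=21378407/145800000
Step 8: max=14088462371/4374000000, min=752688343/243000000, spread=540072197/4374000000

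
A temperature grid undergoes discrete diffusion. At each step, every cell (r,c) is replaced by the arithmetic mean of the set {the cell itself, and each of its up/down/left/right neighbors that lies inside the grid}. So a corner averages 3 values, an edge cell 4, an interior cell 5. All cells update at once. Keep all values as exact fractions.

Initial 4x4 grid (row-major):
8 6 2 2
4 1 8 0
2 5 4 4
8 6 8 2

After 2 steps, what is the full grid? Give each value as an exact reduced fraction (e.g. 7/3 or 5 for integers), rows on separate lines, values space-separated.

Answer: 14/3 391/80 157/48 28/9
193/40 97/25 108/25 31/12
523/120 257/50 199/50 247/60
101/18 1241/240 1333/240 73/18

Derivation:
After step 1:
  6 17/4 9/2 4/3
  15/4 24/5 3 7/2
  19/4 18/5 29/5 5/2
  16/3 27/4 5 14/3
After step 2:
  14/3 391/80 157/48 28/9
  193/40 97/25 108/25 31/12
  523/120 257/50 199/50 247/60
  101/18 1241/240 1333/240 73/18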